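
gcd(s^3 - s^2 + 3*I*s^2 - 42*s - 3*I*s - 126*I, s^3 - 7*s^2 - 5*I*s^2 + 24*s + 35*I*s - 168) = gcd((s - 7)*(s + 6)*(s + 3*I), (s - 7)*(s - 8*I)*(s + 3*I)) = s^2 + s*(-7 + 3*I) - 21*I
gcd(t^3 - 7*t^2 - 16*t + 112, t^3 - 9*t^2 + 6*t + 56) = t^2 - 11*t + 28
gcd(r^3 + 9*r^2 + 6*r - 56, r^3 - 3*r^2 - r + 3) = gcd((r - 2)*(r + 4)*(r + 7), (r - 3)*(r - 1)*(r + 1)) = 1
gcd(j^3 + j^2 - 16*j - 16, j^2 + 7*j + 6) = j + 1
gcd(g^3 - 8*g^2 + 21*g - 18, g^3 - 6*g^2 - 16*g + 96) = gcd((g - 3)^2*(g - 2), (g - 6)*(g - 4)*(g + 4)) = 1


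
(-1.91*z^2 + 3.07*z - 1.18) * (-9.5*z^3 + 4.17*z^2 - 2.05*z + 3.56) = 18.145*z^5 - 37.1297*z^4 + 27.9274*z^3 - 18.0137*z^2 + 13.3482*z - 4.2008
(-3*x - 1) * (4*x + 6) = -12*x^2 - 22*x - 6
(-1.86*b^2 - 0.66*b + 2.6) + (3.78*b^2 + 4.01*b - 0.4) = 1.92*b^2 + 3.35*b + 2.2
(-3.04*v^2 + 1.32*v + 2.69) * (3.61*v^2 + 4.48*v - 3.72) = -10.9744*v^4 - 8.854*v^3 + 26.9333*v^2 + 7.1408*v - 10.0068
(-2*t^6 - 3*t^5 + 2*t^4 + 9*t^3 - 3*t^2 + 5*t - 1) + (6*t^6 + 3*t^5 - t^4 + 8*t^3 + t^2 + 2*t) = 4*t^6 + t^4 + 17*t^3 - 2*t^2 + 7*t - 1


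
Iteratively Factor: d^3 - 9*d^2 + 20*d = (d)*(d^2 - 9*d + 20) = d*(d - 5)*(d - 4)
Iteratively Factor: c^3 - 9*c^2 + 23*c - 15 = (c - 3)*(c^2 - 6*c + 5) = (c - 5)*(c - 3)*(c - 1)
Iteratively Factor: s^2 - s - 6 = (s + 2)*(s - 3)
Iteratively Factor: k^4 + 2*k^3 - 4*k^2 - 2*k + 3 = (k - 1)*(k^3 + 3*k^2 - k - 3) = (k - 1)^2*(k^2 + 4*k + 3) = (k - 1)^2*(k + 3)*(k + 1)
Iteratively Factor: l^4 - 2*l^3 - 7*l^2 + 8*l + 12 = (l - 3)*(l^3 + l^2 - 4*l - 4) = (l - 3)*(l + 2)*(l^2 - l - 2) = (l - 3)*(l - 2)*(l + 2)*(l + 1)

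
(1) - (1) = 0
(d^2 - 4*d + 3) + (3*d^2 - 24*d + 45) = 4*d^2 - 28*d + 48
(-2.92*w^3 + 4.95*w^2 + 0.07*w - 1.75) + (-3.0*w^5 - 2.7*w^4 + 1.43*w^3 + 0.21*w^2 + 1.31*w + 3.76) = -3.0*w^5 - 2.7*w^4 - 1.49*w^3 + 5.16*w^2 + 1.38*w + 2.01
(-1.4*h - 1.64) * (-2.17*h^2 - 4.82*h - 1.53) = 3.038*h^3 + 10.3068*h^2 + 10.0468*h + 2.5092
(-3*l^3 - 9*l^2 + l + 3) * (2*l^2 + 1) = -6*l^5 - 18*l^4 - l^3 - 3*l^2 + l + 3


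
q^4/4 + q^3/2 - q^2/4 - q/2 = q*(q/2 + 1/2)*(q/2 + 1)*(q - 1)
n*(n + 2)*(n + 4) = n^3 + 6*n^2 + 8*n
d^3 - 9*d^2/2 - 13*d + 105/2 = (d - 5)*(d - 3)*(d + 7/2)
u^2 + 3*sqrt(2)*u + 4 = (u + sqrt(2))*(u + 2*sqrt(2))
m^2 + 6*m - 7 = (m - 1)*(m + 7)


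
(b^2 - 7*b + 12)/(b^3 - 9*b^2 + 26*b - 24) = 1/(b - 2)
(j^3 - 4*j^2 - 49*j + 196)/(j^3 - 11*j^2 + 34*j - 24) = (j^2 - 49)/(j^2 - 7*j + 6)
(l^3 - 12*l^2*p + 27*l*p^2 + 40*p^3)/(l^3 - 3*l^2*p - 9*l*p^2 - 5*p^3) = (l - 8*p)/(l + p)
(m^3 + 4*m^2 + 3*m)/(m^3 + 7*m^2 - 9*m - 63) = m*(m + 1)/(m^2 + 4*m - 21)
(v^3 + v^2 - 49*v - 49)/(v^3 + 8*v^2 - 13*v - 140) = (v^2 - 6*v - 7)/(v^2 + v - 20)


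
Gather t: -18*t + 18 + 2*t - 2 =16 - 16*t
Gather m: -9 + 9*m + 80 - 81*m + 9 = 80 - 72*m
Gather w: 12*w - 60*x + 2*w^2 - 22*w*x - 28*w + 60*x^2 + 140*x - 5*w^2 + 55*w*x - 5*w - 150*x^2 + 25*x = -3*w^2 + w*(33*x - 21) - 90*x^2 + 105*x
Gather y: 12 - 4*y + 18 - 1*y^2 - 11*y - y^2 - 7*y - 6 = -2*y^2 - 22*y + 24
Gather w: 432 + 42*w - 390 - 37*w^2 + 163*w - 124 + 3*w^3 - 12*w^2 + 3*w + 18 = 3*w^3 - 49*w^2 + 208*w - 64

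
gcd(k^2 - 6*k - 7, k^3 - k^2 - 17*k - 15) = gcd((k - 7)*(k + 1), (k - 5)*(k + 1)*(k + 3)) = k + 1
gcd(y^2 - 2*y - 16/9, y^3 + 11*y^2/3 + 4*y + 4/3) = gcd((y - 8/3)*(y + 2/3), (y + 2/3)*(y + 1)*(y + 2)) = y + 2/3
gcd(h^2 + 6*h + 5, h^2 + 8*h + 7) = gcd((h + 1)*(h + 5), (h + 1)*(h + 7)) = h + 1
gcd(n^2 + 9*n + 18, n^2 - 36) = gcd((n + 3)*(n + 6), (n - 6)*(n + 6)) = n + 6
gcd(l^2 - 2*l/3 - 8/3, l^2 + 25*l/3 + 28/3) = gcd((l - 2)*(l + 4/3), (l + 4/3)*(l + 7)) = l + 4/3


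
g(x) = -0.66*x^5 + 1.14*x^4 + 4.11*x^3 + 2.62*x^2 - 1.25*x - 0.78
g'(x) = -3.3*x^4 + 4.56*x^3 + 12.33*x^2 + 5.24*x - 1.25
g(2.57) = 58.81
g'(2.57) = 27.10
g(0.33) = -0.75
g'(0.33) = 1.95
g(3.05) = 60.85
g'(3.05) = -26.76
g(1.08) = 6.68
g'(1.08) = 20.05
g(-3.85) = 617.06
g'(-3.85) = -823.92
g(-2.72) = 99.96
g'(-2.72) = -196.67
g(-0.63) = 0.26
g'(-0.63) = -1.32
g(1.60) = 21.31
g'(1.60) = 35.75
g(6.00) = -2680.92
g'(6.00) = -2817.77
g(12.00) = -133126.50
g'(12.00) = -58711.97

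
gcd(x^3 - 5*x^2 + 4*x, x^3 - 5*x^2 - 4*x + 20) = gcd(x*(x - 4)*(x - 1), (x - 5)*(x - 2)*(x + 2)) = 1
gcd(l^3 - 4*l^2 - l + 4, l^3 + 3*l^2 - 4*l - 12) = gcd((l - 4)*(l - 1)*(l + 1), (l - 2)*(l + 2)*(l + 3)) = 1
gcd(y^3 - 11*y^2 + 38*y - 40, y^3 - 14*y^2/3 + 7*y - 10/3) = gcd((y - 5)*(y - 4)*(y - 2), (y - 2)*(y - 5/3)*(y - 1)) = y - 2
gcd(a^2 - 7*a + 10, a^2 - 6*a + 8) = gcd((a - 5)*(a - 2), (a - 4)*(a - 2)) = a - 2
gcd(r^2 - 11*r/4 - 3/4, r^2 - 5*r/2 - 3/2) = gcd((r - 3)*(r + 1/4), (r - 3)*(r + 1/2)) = r - 3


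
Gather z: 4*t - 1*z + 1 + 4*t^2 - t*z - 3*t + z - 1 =4*t^2 - t*z + t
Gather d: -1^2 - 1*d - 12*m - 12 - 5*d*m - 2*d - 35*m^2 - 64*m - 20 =d*(-5*m - 3) - 35*m^2 - 76*m - 33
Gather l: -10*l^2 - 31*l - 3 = -10*l^2 - 31*l - 3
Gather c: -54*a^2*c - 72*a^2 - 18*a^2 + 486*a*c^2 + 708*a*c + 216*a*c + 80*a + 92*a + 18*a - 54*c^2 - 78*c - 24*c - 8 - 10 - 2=-90*a^2 + 190*a + c^2*(486*a - 54) + c*(-54*a^2 + 924*a - 102) - 20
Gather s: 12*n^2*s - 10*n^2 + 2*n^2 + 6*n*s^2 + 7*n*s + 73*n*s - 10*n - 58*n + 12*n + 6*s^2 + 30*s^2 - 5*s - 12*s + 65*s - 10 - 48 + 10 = -8*n^2 - 56*n + s^2*(6*n + 36) + s*(12*n^2 + 80*n + 48) - 48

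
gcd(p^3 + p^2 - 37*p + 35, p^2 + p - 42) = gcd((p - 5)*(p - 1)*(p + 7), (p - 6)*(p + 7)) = p + 7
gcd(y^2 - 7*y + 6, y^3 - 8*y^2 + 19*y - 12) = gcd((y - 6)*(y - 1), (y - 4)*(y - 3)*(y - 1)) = y - 1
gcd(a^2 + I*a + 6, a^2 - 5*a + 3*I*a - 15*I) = a + 3*I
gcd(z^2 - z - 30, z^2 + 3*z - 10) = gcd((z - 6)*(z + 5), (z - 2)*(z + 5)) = z + 5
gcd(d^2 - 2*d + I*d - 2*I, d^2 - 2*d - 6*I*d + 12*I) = d - 2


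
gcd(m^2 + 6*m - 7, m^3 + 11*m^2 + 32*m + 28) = m + 7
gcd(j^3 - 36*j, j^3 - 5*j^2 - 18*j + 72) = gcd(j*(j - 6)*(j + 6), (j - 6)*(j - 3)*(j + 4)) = j - 6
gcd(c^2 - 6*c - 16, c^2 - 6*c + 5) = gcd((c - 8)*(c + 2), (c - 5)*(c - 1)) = 1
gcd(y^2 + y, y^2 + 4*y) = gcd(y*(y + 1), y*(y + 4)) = y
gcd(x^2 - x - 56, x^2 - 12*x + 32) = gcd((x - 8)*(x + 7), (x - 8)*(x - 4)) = x - 8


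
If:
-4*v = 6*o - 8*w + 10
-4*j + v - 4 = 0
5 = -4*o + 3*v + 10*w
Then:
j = -7*w/34 - 73/68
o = 32*w/17 - 25/17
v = -14*w/17 - 5/17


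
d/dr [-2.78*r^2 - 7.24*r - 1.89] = -5.56*r - 7.24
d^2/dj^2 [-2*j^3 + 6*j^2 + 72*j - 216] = 12 - 12*j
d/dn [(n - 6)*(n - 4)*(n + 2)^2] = 4*n^3 - 18*n^2 - 24*n + 56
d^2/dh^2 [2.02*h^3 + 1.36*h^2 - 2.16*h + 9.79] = 12.12*h + 2.72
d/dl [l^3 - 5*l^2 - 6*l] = 3*l^2 - 10*l - 6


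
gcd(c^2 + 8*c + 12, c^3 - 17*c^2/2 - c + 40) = c + 2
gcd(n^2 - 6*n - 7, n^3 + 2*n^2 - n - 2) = n + 1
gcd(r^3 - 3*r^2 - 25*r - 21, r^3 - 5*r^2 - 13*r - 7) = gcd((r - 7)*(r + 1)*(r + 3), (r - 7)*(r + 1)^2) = r^2 - 6*r - 7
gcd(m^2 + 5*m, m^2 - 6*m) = m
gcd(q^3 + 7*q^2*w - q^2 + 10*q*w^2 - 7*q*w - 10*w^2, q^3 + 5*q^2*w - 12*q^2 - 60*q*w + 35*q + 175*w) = q + 5*w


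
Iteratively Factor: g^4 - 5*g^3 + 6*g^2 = (g - 3)*(g^3 - 2*g^2) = g*(g - 3)*(g^2 - 2*g) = g*(g - 3)*(g - 2)*(g)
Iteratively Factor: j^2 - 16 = (j + 4)*(j - 4)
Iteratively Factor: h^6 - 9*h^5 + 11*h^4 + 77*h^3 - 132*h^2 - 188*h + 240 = (h - 4)*(h^5 - 5*h^4 - 9*h^3 + 41*h^2 + 32*h - 60) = (h - 4)*(h - 3)*(h^4 - 2*h^3 - 15*h^2 - 4*h + 20) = (h - 4)*(h - 3)*(h - 1)*(h^3 - h^2 - 16*h - 20) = (h - 5)*(h - 4)*(h - 3)*(h - 1)*(h^2 + 4*h + 4) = (h - 5)*(h - 4)*(h - 3)*(h - 1)*(h + 2)*(h + 2)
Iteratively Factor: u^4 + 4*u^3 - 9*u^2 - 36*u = (u + 3)*(u^3 + u^2 - 12*u) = (u - 3)*(u + 3)*(u^2 + 4*u) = (u - 3)*(u + 3)*(u + 4)*(u)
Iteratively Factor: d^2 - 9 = (d - 3)*(d + 3)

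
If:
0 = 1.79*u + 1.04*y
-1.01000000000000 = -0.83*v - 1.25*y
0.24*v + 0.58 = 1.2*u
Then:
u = 1.51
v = 5.13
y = -2.60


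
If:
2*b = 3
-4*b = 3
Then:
No Solution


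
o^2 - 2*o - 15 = (o - 5)*(o + 3)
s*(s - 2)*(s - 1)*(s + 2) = s^4 - s^3 - 4*s^2 + 4*s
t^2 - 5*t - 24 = (t - 8)*(t + 3)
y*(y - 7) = y^2 - 7*y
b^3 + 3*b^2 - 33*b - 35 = (b - 5)*(b + 1)*(b + 7)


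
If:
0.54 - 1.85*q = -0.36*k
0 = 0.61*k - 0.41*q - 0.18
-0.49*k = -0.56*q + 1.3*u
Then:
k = 0.57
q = 0.40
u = -0.04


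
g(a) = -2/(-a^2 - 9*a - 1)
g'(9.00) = 0.00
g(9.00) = 0.01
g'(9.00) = 0.00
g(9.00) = 0.01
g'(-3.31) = -0.01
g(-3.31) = -0.11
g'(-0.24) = -14.02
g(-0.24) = -1.81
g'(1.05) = -0.17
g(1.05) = 0.17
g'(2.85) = -0.02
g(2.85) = 0.06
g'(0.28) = -1.48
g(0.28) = 0.56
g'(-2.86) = -0.02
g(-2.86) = -0.12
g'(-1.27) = -0.17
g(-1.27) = -0.23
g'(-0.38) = -3.18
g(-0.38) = -0.88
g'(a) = -2*(2*a + 9)/(-a^2 - 9*a - 1)^2 = 2*(-2*a - 9)/(a^2 + 9*a + 1)^2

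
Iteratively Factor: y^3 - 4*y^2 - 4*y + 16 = (y - 4)*(y^2 - 4) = (y - 4)*(y - 2)*(y + 2)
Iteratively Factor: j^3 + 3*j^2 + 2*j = (j + 1)*(j^2 + 2*j) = (j + 1)*(j + 2)*(j)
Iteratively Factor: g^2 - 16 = (g + 4)*(g - 4)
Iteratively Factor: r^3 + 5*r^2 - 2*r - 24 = (r + 3)*(r^2 + 2*r - 8) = (r + 3)*(r + 4)*(r - 2)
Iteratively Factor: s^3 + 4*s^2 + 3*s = (s + 1)*(s^2 + 3*s) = s*(s + 1)*(s + 3)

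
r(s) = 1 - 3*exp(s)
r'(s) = -3*exp(s)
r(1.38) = -10.92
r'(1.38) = -11.92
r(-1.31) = 0.19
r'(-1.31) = -0.81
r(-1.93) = 0.56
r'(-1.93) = -0.44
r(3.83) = -137.19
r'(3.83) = -138.19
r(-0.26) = -1.31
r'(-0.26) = -2.31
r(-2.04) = 0.61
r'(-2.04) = -0.39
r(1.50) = -12.45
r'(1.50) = -13.45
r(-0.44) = -0.93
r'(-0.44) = -1.93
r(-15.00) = 1.00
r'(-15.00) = 0.00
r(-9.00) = 1.00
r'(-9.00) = 0.00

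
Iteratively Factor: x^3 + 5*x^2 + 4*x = (x)*(x^2 + 5*x + 4) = x*(x + 4)*(x + 1)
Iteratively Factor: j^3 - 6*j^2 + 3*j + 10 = (j - 2)*(j^2 - 4*j - 5) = (j - 5)*(j - 2)*(j + 1)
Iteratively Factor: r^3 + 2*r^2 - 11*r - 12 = (r + 4)*(r^2 - 2*r - 3) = (r - 3)*(r + 4)*(r + 1)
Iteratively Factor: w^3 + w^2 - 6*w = (w)*(w^2 + w - 6) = w*(w + 3)*(w - 2)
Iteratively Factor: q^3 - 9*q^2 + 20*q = (q - 4)*(q^2 - 5*q) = (q - 5)*(q - 4)*(q)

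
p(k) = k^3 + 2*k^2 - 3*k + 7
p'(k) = 3*k^2 + 4*k - 3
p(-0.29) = 8.01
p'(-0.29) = -3.91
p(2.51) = 27.88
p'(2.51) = 25.94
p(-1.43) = 12.46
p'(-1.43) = -2.59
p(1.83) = 14.34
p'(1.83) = 14.37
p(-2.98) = 7.24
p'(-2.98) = 11.72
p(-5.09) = -57.79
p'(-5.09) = 54.36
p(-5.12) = -59.43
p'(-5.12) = 55.16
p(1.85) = 14.63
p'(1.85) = 14.67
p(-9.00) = -533.00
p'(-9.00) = 204.00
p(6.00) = 277.00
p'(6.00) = 129.00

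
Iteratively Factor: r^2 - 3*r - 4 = (r + 1)*(r - 4)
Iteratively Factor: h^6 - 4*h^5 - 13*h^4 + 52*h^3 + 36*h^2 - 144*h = (h)*(h^5 - 4*h^4 - 13*h^3 + 52*h^2 + 36*h - 144) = h*(h - 3)*(h^4 - h^3 - 16*h^2 + 4*h + 48) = h*(h - 3)*(h + 2)*(h^3 - 3*h^2 - 10*h + 24) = h*(h - 3)*(h - 2)*(h + 2)*(h^2 - h - 12) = h*(h - 4)*(h - 3)*(h - 2)*(h + 2)*(h + 3)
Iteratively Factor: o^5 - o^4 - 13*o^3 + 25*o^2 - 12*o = (o)*(o^4 - o^3 - 13*o^2 + 25*o - 12) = o*(o - 1)*(o^3 - 13*o + 12) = o*(o - 1)^2*(o^2 + o - 12) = o*(o - 1)^2*(o + 4)*(o - 3)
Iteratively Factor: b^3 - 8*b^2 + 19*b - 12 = (b - 1)*(b^2 - 7*b + 12) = (b - 3)*(b - 1)*(b - 4)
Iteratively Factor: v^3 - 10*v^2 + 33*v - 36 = (v - 3)*(v^2 - 7*v + 12) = (v - 4)*(v - 3)*(v - 3)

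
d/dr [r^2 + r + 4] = 2*r + 1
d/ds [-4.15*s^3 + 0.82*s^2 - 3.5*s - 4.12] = -12.45*s^2 + 1.64*s - 3.5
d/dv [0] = 0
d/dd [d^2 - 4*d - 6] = 2*d - 4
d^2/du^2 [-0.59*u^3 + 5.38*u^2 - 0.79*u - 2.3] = 10.76 - 3.54*u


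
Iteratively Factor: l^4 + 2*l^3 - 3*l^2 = (l)*(l^3 + 2*l^2 - 3*l) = l*(l + 3)*(l^2 - l) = l^2*(l + 3)*(l - 1)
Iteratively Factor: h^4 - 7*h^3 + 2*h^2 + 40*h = (h - 4)*(h^3 - 3*h^2 - 10*h) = (h - 5)*(h - 4)*(h^2 + 2*h) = h*(h - 5)*(h - 4)*(h + 2)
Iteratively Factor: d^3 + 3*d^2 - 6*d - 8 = (d + 1)*(d^2 + 2*d - 8) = (d - 2)*(d + 1)*(d + 4)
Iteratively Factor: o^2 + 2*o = (o + 2)*(o)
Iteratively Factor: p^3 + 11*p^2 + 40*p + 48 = (p + 4)*(p^2 + 7*p + 12) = (p + 3)*(p + 4)*(p + 4)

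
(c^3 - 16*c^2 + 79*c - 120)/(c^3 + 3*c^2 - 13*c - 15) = (c^2 - 13*c + 40)/(c^2 + 6*c + 5)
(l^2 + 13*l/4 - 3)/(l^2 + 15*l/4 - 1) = (4*l - 3)/(4*l - 1)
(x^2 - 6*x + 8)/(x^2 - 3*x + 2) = (x - 4)/(x - 1)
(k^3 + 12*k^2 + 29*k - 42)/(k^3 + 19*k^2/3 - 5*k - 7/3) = 3*(k + 6)/(3*k + 1)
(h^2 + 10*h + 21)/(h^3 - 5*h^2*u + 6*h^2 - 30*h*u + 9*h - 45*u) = (-h - 7)/(-h^2 + 5*h*u - 3*h + 15*u)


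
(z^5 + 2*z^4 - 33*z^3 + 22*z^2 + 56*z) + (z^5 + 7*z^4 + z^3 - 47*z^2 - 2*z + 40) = 2*z^5 + 9*z^4 - 32*z^3 - 25*z^2 + 54*z + 40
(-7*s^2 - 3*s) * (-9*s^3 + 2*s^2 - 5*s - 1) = 63*s^5 + 13*s^4 + 29*s^3 + 22*s^2 + 3*s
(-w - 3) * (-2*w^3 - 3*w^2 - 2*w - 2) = 2*w^4 + 9*w^3 + 11*w^2 + 8*w + 6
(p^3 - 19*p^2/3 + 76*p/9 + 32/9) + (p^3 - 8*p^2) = 2*p^3 - 43*p^2/3 + 76*p/9 + 32/9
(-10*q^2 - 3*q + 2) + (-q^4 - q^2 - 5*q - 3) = -q^4 - 11*q^2 - 8*q - 1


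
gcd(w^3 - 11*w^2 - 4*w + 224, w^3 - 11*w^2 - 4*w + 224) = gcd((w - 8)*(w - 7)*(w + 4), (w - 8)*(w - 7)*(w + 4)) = w^3 - 11*w^2 - 4*w + 224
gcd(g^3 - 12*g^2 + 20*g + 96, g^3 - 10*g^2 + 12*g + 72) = g^2 - 4*g - 12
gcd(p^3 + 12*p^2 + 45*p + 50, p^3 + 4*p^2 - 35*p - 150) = p^2 + 10*p + 25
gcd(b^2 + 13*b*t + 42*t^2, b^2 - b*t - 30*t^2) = 1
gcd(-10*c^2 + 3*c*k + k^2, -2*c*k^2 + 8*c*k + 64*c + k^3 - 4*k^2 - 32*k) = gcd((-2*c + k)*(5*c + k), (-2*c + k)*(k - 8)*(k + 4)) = 2*c - k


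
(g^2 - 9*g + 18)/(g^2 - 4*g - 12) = (g - 3)/(g + 2)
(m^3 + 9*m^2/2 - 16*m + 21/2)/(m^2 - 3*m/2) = m + 6 - 7/m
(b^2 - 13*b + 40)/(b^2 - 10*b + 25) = (b - 8)/(b - 5)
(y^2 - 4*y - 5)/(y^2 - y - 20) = (y + 1)/(y + 4)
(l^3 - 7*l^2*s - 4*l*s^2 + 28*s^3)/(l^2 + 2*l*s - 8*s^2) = (l^2 - 5*l*s - 14*s^2)/(l + 4*s)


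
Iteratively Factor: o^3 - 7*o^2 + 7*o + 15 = (o - 5)*(o^2 - 2*o - 3) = (o - 5)*(o + 1)*(o - 3)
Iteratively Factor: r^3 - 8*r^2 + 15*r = (r - 3)*(r^2 - 5*r) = (r - 5)*(r - 3)*(r)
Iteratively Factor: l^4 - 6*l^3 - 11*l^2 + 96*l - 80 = (l + 4)*(l^3 - 10*l^2 + 29*l - 20) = (l - 1)*(l + 4)*(l^2 - 9*l + 20) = (l - 5)*(l - 1)*(l + 4)*(l - 4)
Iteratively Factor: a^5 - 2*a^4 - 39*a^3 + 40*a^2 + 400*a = (a - 5)*(a^4 + 3*a^3 - 24*a^2 - 80*a) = a*(a - 5)*(a^3 + 3*a^2 - 24*a - 80) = a*(a - 5)*(a + 4)*(a^2 - a - 20) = a*(a - 5)^2*(a + 4)*(a + 4)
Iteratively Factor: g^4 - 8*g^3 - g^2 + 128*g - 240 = (g - 5)*(g^3 - 3*g^2 - 16*g + 48) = (g - 5)*(g - 3)*(g^2 - 16) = (g - 5)*(g - 3)*(g + 4)*(g - 4)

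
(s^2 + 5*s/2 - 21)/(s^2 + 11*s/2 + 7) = (2*s^2 + 5*s - 42)/(2*s^2 + 11*s + 14)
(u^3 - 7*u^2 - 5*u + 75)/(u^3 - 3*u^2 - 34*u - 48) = (u^2 - 10*u + 25)/(u^2 - 6*u - 16)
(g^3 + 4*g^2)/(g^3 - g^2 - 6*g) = g*(g + 4)/(g^2 - g - 6)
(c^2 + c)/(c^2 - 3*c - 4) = c/(c - 4)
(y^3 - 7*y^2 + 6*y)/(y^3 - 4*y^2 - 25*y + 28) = y*(y - 6)/(y^2 - 3*y - 28)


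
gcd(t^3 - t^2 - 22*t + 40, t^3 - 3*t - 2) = t - 2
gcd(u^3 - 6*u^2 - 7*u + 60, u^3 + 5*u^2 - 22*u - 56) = u - 4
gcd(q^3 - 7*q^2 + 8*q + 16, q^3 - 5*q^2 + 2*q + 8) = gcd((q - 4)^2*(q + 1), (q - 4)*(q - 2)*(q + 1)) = q^2 - 3*q - 4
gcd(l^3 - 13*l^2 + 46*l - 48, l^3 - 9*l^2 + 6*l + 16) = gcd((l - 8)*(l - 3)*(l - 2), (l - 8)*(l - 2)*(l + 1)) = l^2 - 10*l + 16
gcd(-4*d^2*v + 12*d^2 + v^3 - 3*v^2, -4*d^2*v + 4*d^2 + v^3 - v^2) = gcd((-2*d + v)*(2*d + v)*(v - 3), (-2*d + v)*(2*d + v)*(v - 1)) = -4*d^2 + v^2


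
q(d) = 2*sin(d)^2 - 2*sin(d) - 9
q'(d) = 4*sin(d)*cos(d) - 2*cos(d)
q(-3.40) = -9.38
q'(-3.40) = 0.95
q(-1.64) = -5.01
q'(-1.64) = 0.41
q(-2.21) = -6.11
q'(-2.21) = 3.11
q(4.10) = -6.02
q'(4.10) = 3.03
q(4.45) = -5.20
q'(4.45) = 1.52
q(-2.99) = -8.65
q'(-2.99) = 2.57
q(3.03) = -9.20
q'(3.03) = 1.54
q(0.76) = -9.43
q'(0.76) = 0.55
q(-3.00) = -8.68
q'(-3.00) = 2.54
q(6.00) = -8.29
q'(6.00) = -2.99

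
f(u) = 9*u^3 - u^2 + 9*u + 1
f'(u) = 27*u^2 - 2*u + 9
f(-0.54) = -5.57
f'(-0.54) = 17.95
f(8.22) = 5006.12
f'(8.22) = 1816.91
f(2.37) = 136.52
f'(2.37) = 155.92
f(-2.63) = -193.31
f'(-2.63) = 201.02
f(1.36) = 34.03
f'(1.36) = 56.22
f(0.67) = 9.29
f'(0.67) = 19.78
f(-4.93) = -1146.08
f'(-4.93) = 675.09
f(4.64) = 920.31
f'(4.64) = 581.02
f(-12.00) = -15803.00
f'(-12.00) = 3921.00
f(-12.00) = -15803.00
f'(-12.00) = 3921.00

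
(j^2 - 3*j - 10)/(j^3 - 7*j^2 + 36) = (j - 5)/(j^2 - 9*j + 18)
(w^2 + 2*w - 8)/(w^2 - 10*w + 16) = (w + 4)/(w - 8)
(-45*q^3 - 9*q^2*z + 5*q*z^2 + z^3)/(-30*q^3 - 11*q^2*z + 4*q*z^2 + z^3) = (3*q + z)/(2*q + z)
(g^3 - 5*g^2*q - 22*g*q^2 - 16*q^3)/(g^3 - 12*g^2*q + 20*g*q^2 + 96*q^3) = (-g - q)/(-g + 6*q)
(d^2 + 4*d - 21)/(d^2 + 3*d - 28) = (d - 3)/(d - 4)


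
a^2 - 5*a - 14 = (a - 7)*(a + 2)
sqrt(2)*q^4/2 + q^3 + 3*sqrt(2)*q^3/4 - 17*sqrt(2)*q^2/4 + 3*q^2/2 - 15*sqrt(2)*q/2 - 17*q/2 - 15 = (q - 3)*(q + 5/2)*(q + sqrt(2))*(sqrt(2)*q/2 + sqrt(2))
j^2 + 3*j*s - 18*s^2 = (j - 3*s)*(j + 6*s)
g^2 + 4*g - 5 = (g - 1)*(g + 5)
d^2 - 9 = (d - 3)*(d + 3)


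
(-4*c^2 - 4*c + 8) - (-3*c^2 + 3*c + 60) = -c^2 - 7*c - 52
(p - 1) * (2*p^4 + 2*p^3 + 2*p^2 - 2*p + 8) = 2*p^5 - 4*p^2 + 10*p - 8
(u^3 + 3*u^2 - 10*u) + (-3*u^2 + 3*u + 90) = u^3 - 7*u + 90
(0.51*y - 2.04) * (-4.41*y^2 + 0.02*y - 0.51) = -2.2491*y^3 + 9.0066*y^2 - 0.3009*y + 1.0404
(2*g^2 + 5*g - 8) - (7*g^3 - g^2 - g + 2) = -7*g^3 + 3*g^2 + 6*g - 10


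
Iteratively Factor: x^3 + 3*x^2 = (x)*(x^2 + 3*x) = x*(x + 3)*(x)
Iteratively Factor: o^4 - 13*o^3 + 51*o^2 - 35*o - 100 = (o + 1)*(o^3 - 14*o^2 + 65*o - 100) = (o - 5)*(o + 1)*(o^2 - 9*o + 20) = (o - 5)*(o - 4)*(o + 1)*(o - 5)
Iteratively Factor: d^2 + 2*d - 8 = (d - 2)*(d + 4)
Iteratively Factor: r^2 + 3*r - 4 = (r - 1)*(r + 4)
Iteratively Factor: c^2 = (c)*(c)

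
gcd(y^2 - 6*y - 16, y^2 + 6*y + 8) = y + 2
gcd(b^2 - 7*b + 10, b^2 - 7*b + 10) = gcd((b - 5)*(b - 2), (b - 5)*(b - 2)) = b^2 - 7*b + 10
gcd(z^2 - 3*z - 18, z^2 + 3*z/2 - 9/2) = z + 3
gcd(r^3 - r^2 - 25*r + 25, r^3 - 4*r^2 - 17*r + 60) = r - 5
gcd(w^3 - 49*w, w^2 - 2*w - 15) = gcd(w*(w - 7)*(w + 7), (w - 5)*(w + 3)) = 1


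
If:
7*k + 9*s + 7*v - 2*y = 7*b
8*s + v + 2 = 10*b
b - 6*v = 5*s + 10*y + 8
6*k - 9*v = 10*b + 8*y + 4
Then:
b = -1492*y/5 - 2341/10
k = -308*y/5 - 242/5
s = -2046*y/5 - 3213/10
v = 1448*y/5 + 1137/5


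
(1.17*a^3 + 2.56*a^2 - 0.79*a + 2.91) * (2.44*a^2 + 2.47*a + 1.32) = 2.8548*a^5 + 9.1363*a^4 + 5.94*a^3 + 8.5283*a^2 + 6.1449*a + 3.8412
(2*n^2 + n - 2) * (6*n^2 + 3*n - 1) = 12*n^4 + 12*n^3 - 11*n^2 - 7*n + 2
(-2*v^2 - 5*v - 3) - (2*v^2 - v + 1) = -4*v^2 - 4*v - 4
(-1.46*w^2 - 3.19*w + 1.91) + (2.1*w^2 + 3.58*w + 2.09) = 0.64*w^2 + 0.39*w + 4.0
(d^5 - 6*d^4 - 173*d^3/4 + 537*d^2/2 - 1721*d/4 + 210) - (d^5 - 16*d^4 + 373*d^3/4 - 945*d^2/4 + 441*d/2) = 10*d^4 - 273*d^3/2 + 2019*d^2/4 - 2603*d/4 + 210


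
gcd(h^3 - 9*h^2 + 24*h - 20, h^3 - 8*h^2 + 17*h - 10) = h^2 - 7*h + 10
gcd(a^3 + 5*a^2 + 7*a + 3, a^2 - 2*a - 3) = a + 1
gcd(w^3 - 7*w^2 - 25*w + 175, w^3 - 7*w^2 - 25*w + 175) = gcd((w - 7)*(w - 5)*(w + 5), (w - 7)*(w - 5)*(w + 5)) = w^3 - 7*w^2 - 25*w + 175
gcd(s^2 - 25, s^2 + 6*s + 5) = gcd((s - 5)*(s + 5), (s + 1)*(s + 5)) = s + 5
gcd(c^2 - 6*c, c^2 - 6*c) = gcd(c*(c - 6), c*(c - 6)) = c^2 - 6*c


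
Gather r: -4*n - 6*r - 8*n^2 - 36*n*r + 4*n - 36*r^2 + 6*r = -8*n^2 - 36*n*r - 36*r^2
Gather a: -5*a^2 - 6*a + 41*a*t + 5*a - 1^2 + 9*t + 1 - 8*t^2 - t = -5*a^2 + a*(41*t - 1) - 8*t^2 + 8*t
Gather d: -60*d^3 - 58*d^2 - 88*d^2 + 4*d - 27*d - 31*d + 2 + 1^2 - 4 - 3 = -60*d^3 - 146*d^2 - 54*d - 4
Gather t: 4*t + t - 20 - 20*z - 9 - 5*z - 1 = 5*t - 25*z - 30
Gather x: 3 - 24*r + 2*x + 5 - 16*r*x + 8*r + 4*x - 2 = -16*r + x*(6 - 16*r) + 6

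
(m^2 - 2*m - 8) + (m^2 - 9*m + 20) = 2*m^2 - 11*m + 12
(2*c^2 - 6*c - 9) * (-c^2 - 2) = -2*c^4 + 6*c^3 + 5*c^2 + 12*c + 18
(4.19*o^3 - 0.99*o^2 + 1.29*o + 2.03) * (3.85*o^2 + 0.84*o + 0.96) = 16.1315*o^5 - 0.2919*o^4 + 8.1573*o^3 + 7.9487*o^2 + 2.9436*o + 1.9488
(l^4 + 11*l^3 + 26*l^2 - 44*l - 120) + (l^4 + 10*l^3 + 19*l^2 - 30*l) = 2*l^4 + 21*l^3 + 45*l^2 - 74*l - 120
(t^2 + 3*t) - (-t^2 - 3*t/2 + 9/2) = 2*t^2 + 9*t/2 - 9/2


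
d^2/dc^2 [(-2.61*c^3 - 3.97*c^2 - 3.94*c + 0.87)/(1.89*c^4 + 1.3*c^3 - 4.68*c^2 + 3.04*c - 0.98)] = (-18.646362*c^9 - 85.0874219999998*c^8 - 365.93046*c^7 + 1.80151599999988*c^6 + 452.863524*c^5 + 36.5368560000002*c^4 - 560.170136*c^3 + 249.964536*c^2 + 25.766928*c - 23.001624)/(6.751269*c^12 + 13.93119*c^11 - 40.569984*c^10 - 34.218008*c^9 + 134.772714*c^8 - 74.951448*c^7 - 114.034344*c^6 + 237.78192*c^5 - 211.937412*c^4 + 115.49596*c^3 - 40.65432*c^2 + 8.758848*c - 0.941192)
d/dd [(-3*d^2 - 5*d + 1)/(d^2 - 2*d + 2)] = (11*d^2 - 14*d - 8)/(d^4 - 4*d^3 + 8*d^2 - 8*d + 4)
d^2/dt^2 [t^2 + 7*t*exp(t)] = 7*t*exp(t) + 14*exp(t) + 2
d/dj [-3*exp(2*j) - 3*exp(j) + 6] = (-6*exp(j) - 3)*exp(j)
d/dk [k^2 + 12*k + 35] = 2*k + 12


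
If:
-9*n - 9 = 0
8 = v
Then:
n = -1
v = 8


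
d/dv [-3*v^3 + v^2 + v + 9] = -9*v^2 + 2*v + 1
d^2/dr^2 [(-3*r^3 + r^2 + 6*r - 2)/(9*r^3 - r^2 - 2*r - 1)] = 2*(54*r^6 + 1296*r^5 - 1242*r^4 + 310*r^3 + 405*r^2 - 93*r - 17)/(729*r^9 - 243*r^8 - 459*r^7 - 136*r^6 + 156*r^5 + 93*r^4 + 7*r^3 - 15*r^2 - 6*r - 1)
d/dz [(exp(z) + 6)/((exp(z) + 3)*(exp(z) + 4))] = (-exp(2*z) - 12*exp(z) - 30)*exp(z)/(exp(4*z) + 14*exp(3*z) + 73*exp(2*z) + 168*exp(z) + 144)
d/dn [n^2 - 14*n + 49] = 2*n - 14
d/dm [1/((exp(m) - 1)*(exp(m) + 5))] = 2*(-exp(m) - 2)*exp(m)/(exp(4*m) + 8*exp(3*m) + 6*exp(2*m) - 40*exp(m) + 25)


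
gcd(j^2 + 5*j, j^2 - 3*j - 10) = 1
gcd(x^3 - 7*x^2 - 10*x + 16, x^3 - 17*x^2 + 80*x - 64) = x^2 - 9*x + 8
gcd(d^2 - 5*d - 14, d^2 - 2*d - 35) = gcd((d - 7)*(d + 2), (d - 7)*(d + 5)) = d - 7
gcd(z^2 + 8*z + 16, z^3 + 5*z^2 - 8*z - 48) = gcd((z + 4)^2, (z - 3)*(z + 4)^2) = z^2 + 8*z + 16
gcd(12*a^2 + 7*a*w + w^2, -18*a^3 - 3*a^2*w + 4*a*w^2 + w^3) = 3*a + w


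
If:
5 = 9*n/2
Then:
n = 10/9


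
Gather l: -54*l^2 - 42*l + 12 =-54*l^2 - 42*l + 12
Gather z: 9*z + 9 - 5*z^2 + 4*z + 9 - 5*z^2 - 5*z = -10*z^2 + 8*z + 18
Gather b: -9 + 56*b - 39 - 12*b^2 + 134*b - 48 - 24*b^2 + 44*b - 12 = -36*b^2 + 234*b - 108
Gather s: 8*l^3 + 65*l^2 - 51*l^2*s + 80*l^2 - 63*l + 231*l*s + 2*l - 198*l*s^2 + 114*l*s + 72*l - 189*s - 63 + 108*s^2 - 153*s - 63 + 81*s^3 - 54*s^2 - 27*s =8*l^3 + 145*l^2 + 11*l + 81*s^3 + s^2*(54 - 198*l) + s*(-51*l^2 + 345*l - 369) - 126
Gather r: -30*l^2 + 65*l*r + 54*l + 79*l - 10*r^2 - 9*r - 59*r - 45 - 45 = -30*l^2 + 133*l - 10*r^2 + r*(65*l - 68) - 90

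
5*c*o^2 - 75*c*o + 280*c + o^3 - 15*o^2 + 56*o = (5*c + o)*(o - 8)*(o - 7)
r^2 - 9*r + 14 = (r - 7)*(r - 2)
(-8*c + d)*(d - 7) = -8*c*d + 56*c + d^2 - 7*d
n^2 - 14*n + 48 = (n - 8)*(n - 6)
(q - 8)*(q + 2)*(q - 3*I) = q^3 - 6*q^2 - 3*I*q^2 - 16*q + 18*I*q + 48*I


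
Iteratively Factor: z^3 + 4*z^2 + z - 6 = (z + 2)*(z^2 + 2*z - 3) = (z - 1)*(z + 2)*(z + 3)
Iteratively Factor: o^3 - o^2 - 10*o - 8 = (o + 2)*(o^2 - 3*o - 4) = (o + 1)*(o + 2)*(o - 4)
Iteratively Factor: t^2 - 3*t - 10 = (t + 2)*(t - 5)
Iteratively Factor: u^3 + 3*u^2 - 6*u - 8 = (u + 4)*(u^2 - u - 2) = (u + 1)*(u + 4)*(u - 2)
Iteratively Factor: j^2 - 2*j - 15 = (j - 5)*(j + 3)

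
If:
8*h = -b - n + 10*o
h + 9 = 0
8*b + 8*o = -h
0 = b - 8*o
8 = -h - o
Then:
No Solution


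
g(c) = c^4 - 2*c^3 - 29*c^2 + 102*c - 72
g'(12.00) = 5454.00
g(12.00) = 14256.00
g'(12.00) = 5454.00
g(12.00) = 14256.00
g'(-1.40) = 160.46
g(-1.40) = -262.31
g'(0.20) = 90.19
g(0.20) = -52.77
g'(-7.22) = -1297.48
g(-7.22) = 1149.94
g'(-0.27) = 117.14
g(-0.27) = -101.61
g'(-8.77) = -2548.92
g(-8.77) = 4067.63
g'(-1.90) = 163.10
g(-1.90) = -343.74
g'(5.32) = 225.90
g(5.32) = 149.76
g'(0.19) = 90.79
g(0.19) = -53.68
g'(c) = 4*c^3 - 6*c^2 - 58*c + 102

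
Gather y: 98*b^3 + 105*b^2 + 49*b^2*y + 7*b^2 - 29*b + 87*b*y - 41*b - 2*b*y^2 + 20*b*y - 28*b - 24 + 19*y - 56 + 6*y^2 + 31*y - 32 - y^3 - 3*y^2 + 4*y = 98*b^3 + 112*b^2 - 98*b - y^3 + y^2*(3 - 2*b) + y*(49*b^2 + 107*b + 54) - 112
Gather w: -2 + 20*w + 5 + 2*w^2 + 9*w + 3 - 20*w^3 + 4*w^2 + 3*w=-20*w^3 + 6*w^2 + 32*w + 6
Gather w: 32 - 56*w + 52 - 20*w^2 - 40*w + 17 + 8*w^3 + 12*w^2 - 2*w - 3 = 8*w^3 - 8*w^2 - 98*w + 98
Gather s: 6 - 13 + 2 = -5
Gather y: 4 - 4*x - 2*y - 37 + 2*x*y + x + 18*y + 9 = -3*x + y*(2*x + 16) - 24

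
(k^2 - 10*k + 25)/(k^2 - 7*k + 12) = (k^2 - 10*k + 25)/(k^2 - 7*k + 12)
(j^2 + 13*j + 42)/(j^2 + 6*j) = (j + 7)/j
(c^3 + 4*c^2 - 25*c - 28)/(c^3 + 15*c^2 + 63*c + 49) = (c - 4)/(c + 7)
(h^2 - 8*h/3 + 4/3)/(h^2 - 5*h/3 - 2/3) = (3*h - 2)/(3*h + 1)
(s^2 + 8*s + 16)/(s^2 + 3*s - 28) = (s^2 + 8*s + 16)/(s^2 + 3*s - 28)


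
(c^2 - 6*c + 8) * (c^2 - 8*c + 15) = c^4 - 14*c^3 + 71*c^2 - 154*c + 120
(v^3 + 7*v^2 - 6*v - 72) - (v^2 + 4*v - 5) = v^3 + 6*v^2 - 10*v - 67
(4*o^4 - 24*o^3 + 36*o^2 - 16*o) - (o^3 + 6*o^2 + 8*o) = 4*o^4 - 25*o^3 + 30*o^2 - 24*o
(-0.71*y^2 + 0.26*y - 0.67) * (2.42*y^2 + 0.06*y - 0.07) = -1.7182*y^4 + 0.5866*y^3 - 1.5561*y^2 - 0.0584*y + 0.0469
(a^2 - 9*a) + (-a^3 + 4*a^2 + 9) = -a^3 + 5*a^2 - 9*a + 9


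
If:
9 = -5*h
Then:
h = -9/5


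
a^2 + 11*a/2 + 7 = (a + 2)*(a + 7/2)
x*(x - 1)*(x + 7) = x^3 + 6*x^2 - 7*x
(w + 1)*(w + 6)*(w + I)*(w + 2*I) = w^4 + 7*w^3 + 3*I*w^3 + 4*w^2 + 21*I*w^2 - 14*w + 18*I*w - 12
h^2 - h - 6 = (h - 3)*(h + 2)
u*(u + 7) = u^2 + 7*u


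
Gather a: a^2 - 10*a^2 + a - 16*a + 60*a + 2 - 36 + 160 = -9*a^2 + 45*a + 126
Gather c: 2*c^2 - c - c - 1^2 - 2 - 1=2*c^2 - 2*c - 4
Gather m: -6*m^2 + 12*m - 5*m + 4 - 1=-6*m^2 + 7*m + 3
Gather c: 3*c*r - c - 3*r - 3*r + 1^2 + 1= c*(3*r - 1) - 6*r + 2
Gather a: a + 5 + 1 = a + 6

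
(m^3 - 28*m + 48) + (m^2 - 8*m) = m^3 + m^2 - 36*m + 48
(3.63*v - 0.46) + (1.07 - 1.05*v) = 2.58*v + 0.61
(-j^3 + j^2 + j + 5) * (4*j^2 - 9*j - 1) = -4*j^5 + 13*j^4 - 4*j^3 + 10*j^2 - 46*j - 5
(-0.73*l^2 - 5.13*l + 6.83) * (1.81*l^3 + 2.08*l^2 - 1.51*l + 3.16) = -1.3213*l^5 - 10.8037*l^4 + 2.7942*l^3 + 19.6459*l^2 - 26.5241*l + 21.5828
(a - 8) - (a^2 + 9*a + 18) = -a^2 - 8*a - 26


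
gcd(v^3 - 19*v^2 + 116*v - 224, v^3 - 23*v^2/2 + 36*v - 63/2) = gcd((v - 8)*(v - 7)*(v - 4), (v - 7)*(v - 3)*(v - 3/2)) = v - 7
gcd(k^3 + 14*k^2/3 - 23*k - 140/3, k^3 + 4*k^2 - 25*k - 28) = k^2 + 3*k - 28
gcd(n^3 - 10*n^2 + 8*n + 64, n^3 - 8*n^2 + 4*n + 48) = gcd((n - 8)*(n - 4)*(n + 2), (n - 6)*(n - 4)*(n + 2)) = n^2 - 2*n - 8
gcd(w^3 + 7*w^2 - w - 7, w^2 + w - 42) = w + 7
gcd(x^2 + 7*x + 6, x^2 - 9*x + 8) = 1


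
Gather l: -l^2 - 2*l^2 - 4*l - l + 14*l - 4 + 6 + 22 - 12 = -3*l^2 + 9*l + 12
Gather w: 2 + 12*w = 12*w + 2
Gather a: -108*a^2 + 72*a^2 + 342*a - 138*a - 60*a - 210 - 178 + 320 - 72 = -36*a^2 + 144*a - 140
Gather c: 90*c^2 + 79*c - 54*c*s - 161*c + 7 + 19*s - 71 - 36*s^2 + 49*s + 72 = 90*c^2 + c*(-54*s - 82) - 36*s^2 + 68*s + 8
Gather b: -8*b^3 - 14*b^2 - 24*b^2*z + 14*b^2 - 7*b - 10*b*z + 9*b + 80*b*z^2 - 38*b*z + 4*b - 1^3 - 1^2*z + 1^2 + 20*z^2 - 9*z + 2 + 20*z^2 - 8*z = -8*b^3 - 24*b^2*z + b*(80*z^2 - 48*z + 6) + 40*z^2 - 18*z + 2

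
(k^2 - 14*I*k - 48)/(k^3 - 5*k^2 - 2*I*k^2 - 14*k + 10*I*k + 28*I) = (k^2 - 14*I*k - 48)/(k^3 + k^2*(-5 - 2*I) + k*(-14 + 10*I) + 28*I)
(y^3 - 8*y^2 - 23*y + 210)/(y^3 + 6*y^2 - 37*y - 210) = (y - 7)/(y + 7)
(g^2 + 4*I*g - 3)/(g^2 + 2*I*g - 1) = (g + 3*I)/(g + I)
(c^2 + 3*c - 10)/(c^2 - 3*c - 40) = (c - 2)/(c - 8)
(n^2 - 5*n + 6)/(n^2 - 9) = (n - 2)/(n + 3)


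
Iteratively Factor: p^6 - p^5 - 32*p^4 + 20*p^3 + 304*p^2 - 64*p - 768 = (p - 4)*(p^5 + 3*p^4 - 20*p^3 - 60*p^2 + 64*p + 192) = (p - 4)*(p + 2)*(p^4 + p^3 - 22*p^2 - 16*p + 96) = (p - 4)*(p - 2)*(p + 2)*(p^3 + 3*p^2 - 16*p - 48) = (p - 4)*(p - 2)*(p + 2)*(p + 3)*(p^2 - 16) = (p - 4)^2*(p - 2)*(p + 2)*(p + 3)*(p + 4)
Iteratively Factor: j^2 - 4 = (j - 2)*(j + 2)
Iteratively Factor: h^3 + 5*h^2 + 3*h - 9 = (h - 1)*(h^2 + 6*h + 9) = (h - 1)*(h + 3)*(h + 3)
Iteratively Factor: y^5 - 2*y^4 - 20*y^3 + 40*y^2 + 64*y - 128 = (y + 4)*(y^4 - 6*y^3 + 4*y^2 + 24*y - 32) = (y - 2)*(y + 4)*(y^3 - 4*y^2 - 4*y + 16) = (y - 2)*(y + 2)*(y + 4)*(y^2 - 6*y + 8) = (y - 4)*(y - 2)*(y + 2)*(y + 4)*(y - 2)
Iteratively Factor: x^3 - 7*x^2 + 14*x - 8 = (x - 1)*(x^2 - 6*x + 8) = (x - 2)*(x - 1)*(x - 4)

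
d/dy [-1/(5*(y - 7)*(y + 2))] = (2*y - 5)/(5*(y - 7)^2*(y + 2)^2)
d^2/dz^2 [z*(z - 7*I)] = 2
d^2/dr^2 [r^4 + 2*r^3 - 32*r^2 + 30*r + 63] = 12*r^2 + 12*r - 64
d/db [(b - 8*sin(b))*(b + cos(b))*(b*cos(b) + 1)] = -(b - 8*sin(b))*(b + cos(b))*(b*sin(b) - cos(b)) - (b - 8*sin(b))*(b*cos(b) + 1)*(sin(b) - 1) - (b + cos(b))*(b*cos(b) + 1)*(8*cos(b) - 1)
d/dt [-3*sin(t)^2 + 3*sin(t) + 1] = -3*sin(2*t) + 3*cos(t)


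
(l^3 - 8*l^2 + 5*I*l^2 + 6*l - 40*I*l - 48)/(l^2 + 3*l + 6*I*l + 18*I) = (l^2 - l*(8 + I) + 8*I)/(l + 3)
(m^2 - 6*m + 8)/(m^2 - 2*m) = (m - 4)/m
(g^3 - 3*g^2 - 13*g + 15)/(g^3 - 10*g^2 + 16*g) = (g^3 - 3*g^2 - 13*g + 15)/(g*(g^2 - 10*g + 16))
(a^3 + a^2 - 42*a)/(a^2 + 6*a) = (a^2 + a - 42)/(a + 6)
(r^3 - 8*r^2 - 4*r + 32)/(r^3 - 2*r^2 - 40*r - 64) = (r - 2)/(r + 4)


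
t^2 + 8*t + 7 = (t + 1)*(t + 7)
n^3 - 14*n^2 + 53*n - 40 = (n - 8)*(n - 5)*(n - 1)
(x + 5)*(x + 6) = x^2 + 11*x + 30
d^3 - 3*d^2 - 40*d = d*(d - 8)*(d + 5)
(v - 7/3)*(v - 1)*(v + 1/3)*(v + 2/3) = v^4 - 7*v^3/3 - 7*v^2/9 + 43*v/27 + 14/27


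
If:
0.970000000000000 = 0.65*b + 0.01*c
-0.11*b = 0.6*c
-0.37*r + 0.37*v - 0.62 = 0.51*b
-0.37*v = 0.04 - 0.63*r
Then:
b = 1.50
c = -0.27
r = 5.47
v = 9.21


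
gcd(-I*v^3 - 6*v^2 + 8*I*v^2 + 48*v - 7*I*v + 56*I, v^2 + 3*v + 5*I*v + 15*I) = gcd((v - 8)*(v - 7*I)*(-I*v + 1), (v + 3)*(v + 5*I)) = 1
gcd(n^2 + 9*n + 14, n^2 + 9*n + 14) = n^2 + 9*n + 14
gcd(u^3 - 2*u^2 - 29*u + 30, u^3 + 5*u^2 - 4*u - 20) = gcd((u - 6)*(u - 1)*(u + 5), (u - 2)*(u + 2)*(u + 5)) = u + 5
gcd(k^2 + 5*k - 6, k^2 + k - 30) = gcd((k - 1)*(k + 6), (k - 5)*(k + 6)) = k + 6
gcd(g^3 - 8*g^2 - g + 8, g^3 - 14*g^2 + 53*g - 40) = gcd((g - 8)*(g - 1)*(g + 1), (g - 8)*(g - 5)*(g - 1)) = g^2 - 9*g + 8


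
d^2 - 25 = (d - 5)*(d + 5)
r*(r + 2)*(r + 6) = r^3 + 8*r^2 + 12*r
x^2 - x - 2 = (x - 2)*(x + 1)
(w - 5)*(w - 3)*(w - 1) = w^3 - 9*w^2 + 23*w - 15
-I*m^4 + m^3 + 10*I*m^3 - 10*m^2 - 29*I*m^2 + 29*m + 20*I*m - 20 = (m - 5)*(m - 4)*(m + I)*(-I*m + I)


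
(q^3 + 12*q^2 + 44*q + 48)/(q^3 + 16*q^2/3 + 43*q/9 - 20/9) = 9*(q^2 + 8*q + 12)/(9*q^2 + 12*q - 5)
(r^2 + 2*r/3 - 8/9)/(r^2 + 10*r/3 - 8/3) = (r + 4/3)/(r + 4)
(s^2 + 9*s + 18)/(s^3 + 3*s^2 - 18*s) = (s + 3)/(s*(s - 3))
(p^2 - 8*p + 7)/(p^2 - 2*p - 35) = (p - 1)/(p + 5)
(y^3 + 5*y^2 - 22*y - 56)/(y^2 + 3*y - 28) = y + 2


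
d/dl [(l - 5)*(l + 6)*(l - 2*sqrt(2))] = 3*l^2 - 4*sqrt(2)*l + 2*l - 30 - 2*sqrt(2)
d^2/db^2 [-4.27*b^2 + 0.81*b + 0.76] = -8.54000000000000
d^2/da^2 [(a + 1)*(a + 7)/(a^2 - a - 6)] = 2*(9*a^3 + 39*a^2 + 123*a + 37)/(a^6 - 3*a^5 - 15*a^4 + 35*a^3 + 90*a^2 - 108*a - 216)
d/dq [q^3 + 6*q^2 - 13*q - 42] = 3*q^2 + 12*q - 13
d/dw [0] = 0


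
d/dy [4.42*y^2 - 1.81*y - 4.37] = 8.84*y - 1.81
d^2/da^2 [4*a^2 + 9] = 8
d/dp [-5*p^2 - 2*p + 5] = -10*p - 2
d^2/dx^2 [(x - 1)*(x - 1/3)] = 2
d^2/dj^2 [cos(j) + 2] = -cos(j)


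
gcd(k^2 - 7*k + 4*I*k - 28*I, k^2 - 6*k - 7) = k - 7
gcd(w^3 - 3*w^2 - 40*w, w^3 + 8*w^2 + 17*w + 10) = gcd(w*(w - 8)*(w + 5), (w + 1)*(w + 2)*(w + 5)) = w + 5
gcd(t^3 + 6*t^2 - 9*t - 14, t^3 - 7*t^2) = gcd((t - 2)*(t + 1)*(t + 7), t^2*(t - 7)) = 1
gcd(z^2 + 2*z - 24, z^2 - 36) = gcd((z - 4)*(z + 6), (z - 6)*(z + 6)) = z + 6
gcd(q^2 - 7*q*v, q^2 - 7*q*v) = q^2 - 7*q*v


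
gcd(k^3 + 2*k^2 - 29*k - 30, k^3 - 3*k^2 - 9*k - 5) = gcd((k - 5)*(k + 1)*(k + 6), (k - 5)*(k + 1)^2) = k^2 - 4*k - 5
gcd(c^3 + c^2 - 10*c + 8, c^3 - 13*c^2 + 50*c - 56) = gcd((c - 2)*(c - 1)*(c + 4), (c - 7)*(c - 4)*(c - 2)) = c - 2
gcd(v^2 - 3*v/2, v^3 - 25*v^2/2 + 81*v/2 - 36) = v - 3/2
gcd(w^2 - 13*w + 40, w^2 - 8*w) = w - 8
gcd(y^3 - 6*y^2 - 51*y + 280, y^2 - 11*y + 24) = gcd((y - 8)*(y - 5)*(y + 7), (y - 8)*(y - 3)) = y - 8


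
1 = 1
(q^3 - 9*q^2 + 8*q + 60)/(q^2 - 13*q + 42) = (q^2 - 3*q - 10)/(q - 7)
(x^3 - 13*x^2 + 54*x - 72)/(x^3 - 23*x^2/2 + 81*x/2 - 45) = 2*(x - 4)/(2*x - 5)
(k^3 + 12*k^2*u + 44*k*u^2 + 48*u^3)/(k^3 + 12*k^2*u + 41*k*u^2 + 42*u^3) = (k^2 + 10*k*u + 24*u^2)/(k^2 + 10*k*u + 21*u^2)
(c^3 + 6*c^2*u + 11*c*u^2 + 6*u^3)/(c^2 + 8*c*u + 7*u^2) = (c^2 + 5*c*u + 6*u^2)/(c + 7*u)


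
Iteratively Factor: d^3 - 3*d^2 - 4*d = (d)*(d^2 - 3*d - 4) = d*(d - 4)*(d + 1)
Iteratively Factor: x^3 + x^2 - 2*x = (x)*(x^2 + x - 2) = x*(x - 1)*(x + 2)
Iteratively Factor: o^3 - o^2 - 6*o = (o)*(o^2 - o - 6) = o*(o - 3)*(o + 2)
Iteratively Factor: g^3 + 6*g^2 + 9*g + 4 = (g + 1)*(g^2 + 5*g + 4) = (g + 1)*(g + 4)*(g + 1)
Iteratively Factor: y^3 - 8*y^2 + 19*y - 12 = (y - 3)*(y^2 - 5*y + 4) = (y - 4)*(y - 3)*(y - 1)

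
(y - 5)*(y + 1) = y^2 - 4*y - 5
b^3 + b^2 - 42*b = b*(b - 6)*(b + 7)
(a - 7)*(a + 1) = a^2 - 6*a - 7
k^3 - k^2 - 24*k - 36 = (k - 6)*(k + 2)*(k + 3)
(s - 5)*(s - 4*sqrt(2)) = s^2 - 4*sqrt(2)*s - 5*s + 20*sqrt(2)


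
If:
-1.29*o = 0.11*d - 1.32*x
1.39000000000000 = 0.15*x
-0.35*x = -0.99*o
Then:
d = 72.78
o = 3.28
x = 9.27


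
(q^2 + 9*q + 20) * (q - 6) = q^3 + 3*q^2 - 34*q - 120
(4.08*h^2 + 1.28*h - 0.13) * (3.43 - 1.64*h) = -6.6912*h^3 + 11.8952*h^2 + 4.6036*h - 0.4459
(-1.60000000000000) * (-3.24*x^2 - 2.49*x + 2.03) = 5.184*x^2 + 3.984*x - 3.248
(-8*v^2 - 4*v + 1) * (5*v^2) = -40*v^4 - 20*v^3 + 5*v^2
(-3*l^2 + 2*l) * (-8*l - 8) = 24*l^3 + 8*l^2 - 16*l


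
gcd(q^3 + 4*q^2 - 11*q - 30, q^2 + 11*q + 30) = q + 5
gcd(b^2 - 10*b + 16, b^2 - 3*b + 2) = b - 2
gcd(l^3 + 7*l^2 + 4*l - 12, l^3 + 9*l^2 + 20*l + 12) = l^2 + 8*l + 12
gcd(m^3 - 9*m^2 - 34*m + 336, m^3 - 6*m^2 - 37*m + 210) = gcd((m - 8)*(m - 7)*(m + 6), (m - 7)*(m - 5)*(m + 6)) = m^2 - m - 42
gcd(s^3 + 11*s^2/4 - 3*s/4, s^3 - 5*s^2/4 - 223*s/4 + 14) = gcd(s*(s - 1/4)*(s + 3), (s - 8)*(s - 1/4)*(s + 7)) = s - 1/4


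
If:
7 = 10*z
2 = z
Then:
No Solution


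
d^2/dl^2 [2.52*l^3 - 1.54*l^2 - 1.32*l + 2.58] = 15.12*l - 3.08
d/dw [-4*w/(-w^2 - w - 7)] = 4*(7 - w^2)/(w^4 + 2*w^3 + 15*w^2 + 14*w + 49)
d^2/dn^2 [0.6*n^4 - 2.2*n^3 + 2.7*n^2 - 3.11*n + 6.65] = 7.2*n^2 - 13.2*n + 5.4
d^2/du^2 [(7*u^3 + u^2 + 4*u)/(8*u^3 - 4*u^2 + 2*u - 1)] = 2*(288*u^6 + 432*u^5 - 96*u^4 + 64*u^3 + 138*u^2 - 27*u + 9)/(512*u^9 - 768*u^8 + 768*u^7 - 640*u^6 + 384*u^5 - 192*u^4 + 80*u^3 - 24*u^2 + 6*u - 1)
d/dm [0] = 0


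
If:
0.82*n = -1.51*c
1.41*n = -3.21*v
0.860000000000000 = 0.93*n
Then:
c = -0.50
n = 0.92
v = -0.41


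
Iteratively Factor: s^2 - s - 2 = (s - 2)*(s + 1)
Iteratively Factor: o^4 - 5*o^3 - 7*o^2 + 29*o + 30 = (o - 3)*(o^3 - 2*o^2 - 13*o - 10) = (o - 3)*(o + 1)*(o^2 - 3*o - 10) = (o - 5)*(o - 3)*(o + 1)*(o + 2)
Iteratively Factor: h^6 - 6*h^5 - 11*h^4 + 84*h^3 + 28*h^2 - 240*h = (h)*(h^5 - 6*h^4 - 11*h^3 + 84*h^2 + 28*h - 240) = h*(h - 4)*(h^4 - 2*h^3 - 19*h^2 + 8*h + 60) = h*(h - 5)*(h - 4)*(h^3 + 3*h^2 - 4*h - 12) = h*(h - 5)*(h - 4)*(h + 3)*(h^2 - 4) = h*(h - 5)*(h - 4)*(h - 2)*(h + 3)*(h + 2)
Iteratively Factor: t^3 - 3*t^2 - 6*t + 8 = (t - 1)*(t^2 - 2*t - 8) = (t - 4)*(t - 1)*(t + 2)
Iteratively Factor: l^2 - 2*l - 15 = (l - 5)*(l + 3)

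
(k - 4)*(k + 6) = k^2 + 2*k - 24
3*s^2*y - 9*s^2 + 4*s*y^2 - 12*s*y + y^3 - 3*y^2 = (s + y)*(3*s + y)*(y - 3)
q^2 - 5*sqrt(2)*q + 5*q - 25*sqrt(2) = (q + 5)*(q - 5*sqrt(2))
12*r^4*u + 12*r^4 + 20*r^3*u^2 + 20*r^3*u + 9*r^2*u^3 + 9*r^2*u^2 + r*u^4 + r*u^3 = (r + u)*(2*r + u)*(6*r + u)*(r*u + r)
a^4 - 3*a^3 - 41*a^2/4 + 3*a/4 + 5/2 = (a - 5)*(a - 1/2)*(a + 1/2)*(a + 2)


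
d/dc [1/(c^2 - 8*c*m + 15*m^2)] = 2*(-c + 4*m)/(c^2 - 8*c*m + 15*m^2)^2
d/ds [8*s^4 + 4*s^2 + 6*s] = 32*s^3 + 8*s + 6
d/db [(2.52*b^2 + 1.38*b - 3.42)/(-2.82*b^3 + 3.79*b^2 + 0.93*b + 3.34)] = (7.1064*b^4 + 7.7832*b^3 - 31.8198*b^2 + 42.7572*b + 7.7898)/(7.9524*b^6 - 21.3756*b^5 + 9.1189*b^4 - 11.7882*b^3 + 26.1821*b^2 + 6.2124*b + 11.1556)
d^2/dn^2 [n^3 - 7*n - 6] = 6*n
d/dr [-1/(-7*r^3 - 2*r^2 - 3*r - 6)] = (-21*r^2 - 4*r - 3)/(7*r^3 + 2*r^2 + 3*r + 6)^2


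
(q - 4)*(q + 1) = q^2 - 3*q - 4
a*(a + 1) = a^2 + a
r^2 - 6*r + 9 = (r - 3)^2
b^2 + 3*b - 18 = (b - 3)*(b + 6)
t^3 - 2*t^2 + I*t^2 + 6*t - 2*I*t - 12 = (t - 2)*(t - 2*I)*(t + 3*I)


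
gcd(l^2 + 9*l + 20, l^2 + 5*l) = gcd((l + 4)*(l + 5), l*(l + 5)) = l + 5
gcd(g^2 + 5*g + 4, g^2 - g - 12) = 1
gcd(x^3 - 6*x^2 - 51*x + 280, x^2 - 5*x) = x - 5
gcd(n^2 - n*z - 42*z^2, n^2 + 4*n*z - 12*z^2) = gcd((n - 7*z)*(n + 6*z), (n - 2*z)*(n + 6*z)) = n + 6*z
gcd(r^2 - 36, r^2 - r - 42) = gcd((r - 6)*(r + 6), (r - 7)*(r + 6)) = r + 6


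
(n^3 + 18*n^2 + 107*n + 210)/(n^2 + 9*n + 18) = (n^2 + 12*n + 35)/(n + 3)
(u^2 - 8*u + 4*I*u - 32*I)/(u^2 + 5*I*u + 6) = (u^2 + 4*u*(-2 + I) - 32*I)/(u^2 + 5*I*u + 6)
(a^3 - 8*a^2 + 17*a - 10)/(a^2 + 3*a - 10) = (a^2 - 6*a + 5)/(a + 5)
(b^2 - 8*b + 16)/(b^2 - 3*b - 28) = (-b^2 + 8*b - 16)/(-b^2 + 3*b + 28)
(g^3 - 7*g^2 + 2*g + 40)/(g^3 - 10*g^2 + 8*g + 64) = (g - 5)/(g - 8)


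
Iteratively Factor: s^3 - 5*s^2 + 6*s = (s)*(s^2 - 5*s + 6) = s*(s - 3)*(s - 2)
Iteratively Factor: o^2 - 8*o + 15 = (o - 3)*(o - 5)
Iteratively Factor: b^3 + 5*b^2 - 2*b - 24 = (b - 2)*(b^2 + 7*b + 12) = (b - 2)*(b + 3)*(b + 4)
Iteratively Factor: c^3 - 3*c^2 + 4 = (c - 2)*(c^2 - c - 2) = (c - 2)^2*(c + 1)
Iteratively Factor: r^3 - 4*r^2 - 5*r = (r + 1)*(r^2 - 5*r) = (r - 5)*(r + 1)*(r)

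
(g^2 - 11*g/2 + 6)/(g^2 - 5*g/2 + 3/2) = (g - 4)/(g - 1)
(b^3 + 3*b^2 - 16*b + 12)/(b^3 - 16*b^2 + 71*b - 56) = (b^2 + 4*b - 12)/(b^2 - 15*b + 56)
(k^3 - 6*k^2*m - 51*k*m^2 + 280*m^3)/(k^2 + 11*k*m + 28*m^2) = (k^2 - 13*k*m + 40*m^2)/(k + 4*m)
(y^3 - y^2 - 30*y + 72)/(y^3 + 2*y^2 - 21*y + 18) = (y - 4)/(y - 1)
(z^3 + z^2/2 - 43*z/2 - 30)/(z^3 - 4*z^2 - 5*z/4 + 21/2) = 2*(z^2 - z - 20)/(2*z^2 - 11*z + 14)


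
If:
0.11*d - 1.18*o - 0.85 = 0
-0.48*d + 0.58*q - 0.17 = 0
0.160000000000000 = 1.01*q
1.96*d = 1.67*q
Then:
No Solution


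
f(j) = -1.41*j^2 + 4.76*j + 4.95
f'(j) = 4.76 - 2.82*j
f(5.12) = -7.64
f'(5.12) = -9.68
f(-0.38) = 2.94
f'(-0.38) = 5.83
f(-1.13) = -2.23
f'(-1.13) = 7.95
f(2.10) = 8.73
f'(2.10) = -1.16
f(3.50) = 4.34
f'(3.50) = -5.11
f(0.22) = 5.93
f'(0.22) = 4.14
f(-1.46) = -5.01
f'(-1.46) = 8.88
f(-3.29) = -25.97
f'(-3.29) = 14.04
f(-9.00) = -152.10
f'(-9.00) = 30.14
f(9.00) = -66.42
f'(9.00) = -20.62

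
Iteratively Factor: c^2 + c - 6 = (c - 2)*(c + 3)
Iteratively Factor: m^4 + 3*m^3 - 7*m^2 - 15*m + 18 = (m - 1)*(m^3 + 4*m^2 - 3*m - 18) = (m - 2)*(m - 1)*(m^2 + 6*m + 9) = (m - 2)*(m - 1)*(m + 3)*(m + 3)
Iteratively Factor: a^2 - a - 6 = (a - 3)*(a + 2)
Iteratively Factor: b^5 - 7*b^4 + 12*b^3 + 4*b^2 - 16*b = (b - 2)*(b^4 - 5*b^3 + 2*b^2 + 8*b) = (b - 2)^2*(b^3 - 3*b^2 - 4*b) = b*(b - 2)^2*(b^2 - 3*b - 4) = b*(b - 4)*(b - 2)^2*(b + 1)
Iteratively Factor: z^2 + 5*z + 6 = (z + 3)*(z + 2)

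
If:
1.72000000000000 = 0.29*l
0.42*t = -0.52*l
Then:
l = 5.93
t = -7.34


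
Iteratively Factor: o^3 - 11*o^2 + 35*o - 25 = (o - 5)*(o^2 - 6*o + 5) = (o - 5)^2*(o - 1)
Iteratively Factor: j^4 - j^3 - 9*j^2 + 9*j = (j - 3)*(j^3 + 2*j^2 - 3*j) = j*(j - 3)*(j^2 + 2*j - 3) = j*(j - 3)*(j - 1)*(j + 3)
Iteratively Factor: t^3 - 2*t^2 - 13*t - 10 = (t - 5)*(t^2 + 3*t + 2) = (t - 5)*(t + 1)*(t + 2)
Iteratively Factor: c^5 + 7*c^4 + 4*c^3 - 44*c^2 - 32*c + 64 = (c - 1)*(c^4 + 8*c^3 + 12*c^2 - 32*c - 64) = (c - 1)*(c + 2)*(c^3 + 6*c^2 - 32) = (c - 1)*(c + 2)*(c + 4)*(c^2 + 2*c - 8) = (c - 2)*(c - 1)*(c + 2)*(c + 4)*(c + 4)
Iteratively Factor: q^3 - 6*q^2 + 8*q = (q - 2)*(q^2 - 4*q) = q*(q - 2)*(q - 4)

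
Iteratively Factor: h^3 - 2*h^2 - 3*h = (h + 1)*(h^2 - 3*h) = (h - 3)*(h + 1)*(h)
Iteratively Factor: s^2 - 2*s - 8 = (s - 4)*(s + 2)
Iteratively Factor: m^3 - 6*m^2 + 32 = (m - 4)*(m^2 - 2*m - 8) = (m - 4)^2*(m + 2)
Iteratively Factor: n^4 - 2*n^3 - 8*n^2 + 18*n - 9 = (n + 3)*(n^3 - 5*n^2 + 7*n - 3) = (n - 1)*(n + 3)*(n^2 - 4*n + 3) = (n - 1)^2*(n + 3)*(n - 3)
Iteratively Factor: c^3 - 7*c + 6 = (c - 1)*(c^2 + c - 6) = (c - 2)*(c - 1)*(c + 3)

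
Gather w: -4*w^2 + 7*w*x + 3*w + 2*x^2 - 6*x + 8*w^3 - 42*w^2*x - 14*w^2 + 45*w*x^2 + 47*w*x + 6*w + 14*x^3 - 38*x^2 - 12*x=8*w^3 + w^2*(-42*x - 18) + w*(45*x^2 + 54*x + 9) + 14*x^3 - 36*x^2 - 18*x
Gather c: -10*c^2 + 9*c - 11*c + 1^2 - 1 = -10*c^2 - 2*c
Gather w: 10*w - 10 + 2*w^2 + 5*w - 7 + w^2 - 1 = 3*w^2 + 15*w - 18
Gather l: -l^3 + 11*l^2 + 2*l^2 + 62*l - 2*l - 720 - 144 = -l^3 + 13*l^2 + 60*l - 864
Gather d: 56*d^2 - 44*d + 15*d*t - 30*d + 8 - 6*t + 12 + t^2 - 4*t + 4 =56*d^2 + d*(15*t - 74) + t^2 - 10*t + 24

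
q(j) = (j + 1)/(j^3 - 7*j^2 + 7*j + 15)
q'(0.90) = 0.08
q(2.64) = 1.18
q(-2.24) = 0.03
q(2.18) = 0.43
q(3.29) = -2.02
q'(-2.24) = 0.01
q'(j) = (j + 1)*(-3*j^2 + 14*j - 7)/(j^3 - 7*j^2 + 7*j + 15)^2 + 1/(j^3 - 7*j^2 + 7*j + 15)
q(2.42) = 0.67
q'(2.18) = 0.68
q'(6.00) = -0.44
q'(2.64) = 3.77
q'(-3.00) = 0.01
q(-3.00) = 0.02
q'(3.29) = 5.77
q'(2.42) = 1.41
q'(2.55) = 2.39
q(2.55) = 0.91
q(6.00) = 0.33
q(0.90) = 0.12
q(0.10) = 0.07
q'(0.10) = 0.04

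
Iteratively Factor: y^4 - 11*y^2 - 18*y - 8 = (y + 2)*(y^3 - 2*y^2 - 7*y - 4) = (y + 1)*(y + 2)*(y^2 - 3*y - 4) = (y - 4)*(y + 1)*(y + 2)*(y + 1)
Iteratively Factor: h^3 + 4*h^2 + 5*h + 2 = (h + 1)*(h^2 + 3*h + 2) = (h + 1)^2*(h + 2)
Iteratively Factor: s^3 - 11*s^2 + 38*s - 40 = (s - 5)*(s^2 - 6*s + 8) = (s - 5)*(s - 2)*(s - 4)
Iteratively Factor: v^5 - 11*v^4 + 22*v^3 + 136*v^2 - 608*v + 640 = (v - 4)*(v^4 - 7*v^3 - 6*v^2 + 112*v - 160) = (v - 5)*(v - 4)*(v^3 - 2*v^2 - 16*v + 32) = (v - 5)*(v - 4)^2*(v^2 + 2*v - 8) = (v - 5)*(v - 4)^2*(v - 2)*(v + 4)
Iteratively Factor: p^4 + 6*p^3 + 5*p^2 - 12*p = (p + 4)*(p^3 + 2*p^2 - 3*p) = p*(p + 4)*(p^2 + 2*p - 3) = p*(p + 3)*(p + 4)*(p - 1)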